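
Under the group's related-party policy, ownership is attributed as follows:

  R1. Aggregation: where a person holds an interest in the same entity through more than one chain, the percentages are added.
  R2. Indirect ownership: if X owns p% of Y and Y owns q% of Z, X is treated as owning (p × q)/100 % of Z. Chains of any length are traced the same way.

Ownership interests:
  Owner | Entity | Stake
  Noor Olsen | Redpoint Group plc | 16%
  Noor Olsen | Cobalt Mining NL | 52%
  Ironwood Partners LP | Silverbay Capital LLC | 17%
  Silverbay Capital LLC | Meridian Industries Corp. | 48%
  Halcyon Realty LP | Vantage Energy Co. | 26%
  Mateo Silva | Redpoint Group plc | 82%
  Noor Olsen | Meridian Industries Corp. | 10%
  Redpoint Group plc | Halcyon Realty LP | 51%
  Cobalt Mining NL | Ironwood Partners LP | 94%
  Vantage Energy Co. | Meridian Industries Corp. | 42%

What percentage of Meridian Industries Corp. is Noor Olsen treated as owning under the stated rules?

14.87968%

Chain via Redpoint Group plc → Halcyon Realty LP → Vantage Energy Co. (R2): 16% × 51% × 26% × 42% = 0.891072% of Meridian Industries Corp.
Chain via Cobalt Mining NL → Ironwood Partners LP → Silverbay Capital LLC (R2): 52% × 94% × 17% × 48% = 3.988608% of Meridian Industries Corp.
Direct interest in Meridian Industries Corp: 10%.
Aggregating (R1): 0.891072% + 3.988608% + 10% = 14.87968%.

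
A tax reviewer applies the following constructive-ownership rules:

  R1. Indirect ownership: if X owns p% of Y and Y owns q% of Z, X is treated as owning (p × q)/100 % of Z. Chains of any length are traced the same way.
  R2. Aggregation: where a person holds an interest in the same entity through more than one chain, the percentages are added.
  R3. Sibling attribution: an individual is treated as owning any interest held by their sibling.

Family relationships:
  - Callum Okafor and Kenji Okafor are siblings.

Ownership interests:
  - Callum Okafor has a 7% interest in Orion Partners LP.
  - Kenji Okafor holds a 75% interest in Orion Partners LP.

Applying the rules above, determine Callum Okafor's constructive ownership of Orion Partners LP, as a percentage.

By sibling attribution (R3), Callum Okafor is treated as also owning Kenji Okafor's interest in Orion Partners LP, giving 7% + 75% = 82%.
Direct interest in Orion Partners LP: 82%.

82%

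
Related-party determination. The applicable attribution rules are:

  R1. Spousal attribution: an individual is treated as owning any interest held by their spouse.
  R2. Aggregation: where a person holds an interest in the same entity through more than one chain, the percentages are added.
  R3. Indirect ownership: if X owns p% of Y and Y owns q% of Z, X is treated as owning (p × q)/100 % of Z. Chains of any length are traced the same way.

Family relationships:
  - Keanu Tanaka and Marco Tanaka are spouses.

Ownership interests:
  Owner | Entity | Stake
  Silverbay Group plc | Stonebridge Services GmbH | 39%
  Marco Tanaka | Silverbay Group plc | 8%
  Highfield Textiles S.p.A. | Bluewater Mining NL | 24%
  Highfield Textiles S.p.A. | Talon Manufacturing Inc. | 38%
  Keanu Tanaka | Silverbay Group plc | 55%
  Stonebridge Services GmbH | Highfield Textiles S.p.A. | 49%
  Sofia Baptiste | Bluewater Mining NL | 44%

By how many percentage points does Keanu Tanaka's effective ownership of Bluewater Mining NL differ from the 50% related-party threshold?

47.110568

By spousal attribution (R1), Keanu Tanaka is treated as also owning Marco Tanaka's interest in Silverbay Group plc, giving 55% + 8% = 63%.
Chain via Silverbay Group plc → Stonebridge Services GmbH → Highfield Textiles S.p.A. (R3): 63% × 39% × 49% × 24% = 2.889432% of Bluewater Mining NL.
2.889432% falls short of the 50% threshold by 47.110568 percentage points.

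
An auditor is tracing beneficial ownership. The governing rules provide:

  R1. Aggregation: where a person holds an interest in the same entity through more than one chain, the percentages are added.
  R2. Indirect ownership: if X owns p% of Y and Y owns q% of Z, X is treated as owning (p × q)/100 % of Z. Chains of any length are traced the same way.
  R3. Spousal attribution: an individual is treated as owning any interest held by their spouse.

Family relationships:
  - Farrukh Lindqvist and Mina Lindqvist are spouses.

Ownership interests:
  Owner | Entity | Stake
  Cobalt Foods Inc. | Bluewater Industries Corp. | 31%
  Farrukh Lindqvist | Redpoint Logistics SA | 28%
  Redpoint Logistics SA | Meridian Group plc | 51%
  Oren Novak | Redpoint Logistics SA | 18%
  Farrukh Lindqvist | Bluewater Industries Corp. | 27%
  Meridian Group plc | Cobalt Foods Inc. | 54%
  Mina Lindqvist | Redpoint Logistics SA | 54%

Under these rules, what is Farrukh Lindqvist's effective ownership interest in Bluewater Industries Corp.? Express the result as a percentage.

By spousal attribution (R3), Farrukh Lindqvist is treated as also owning Mina Lindqvist's interest in Redpoint Logistics SA, giving 28% + 54% = 82%.
Chain via Redpoint Logistics SA → Meridian Group plc → Cobalt Foods Inc. (R2): 82% × 51% × 54% × 31% = 7.000668% of Bluewater Industries Corp.
Direct interest in Bluewater Industries Corp: 27%.
Aggregating (R1): 7.000668% + 27% = 34.000668%.

34.000668%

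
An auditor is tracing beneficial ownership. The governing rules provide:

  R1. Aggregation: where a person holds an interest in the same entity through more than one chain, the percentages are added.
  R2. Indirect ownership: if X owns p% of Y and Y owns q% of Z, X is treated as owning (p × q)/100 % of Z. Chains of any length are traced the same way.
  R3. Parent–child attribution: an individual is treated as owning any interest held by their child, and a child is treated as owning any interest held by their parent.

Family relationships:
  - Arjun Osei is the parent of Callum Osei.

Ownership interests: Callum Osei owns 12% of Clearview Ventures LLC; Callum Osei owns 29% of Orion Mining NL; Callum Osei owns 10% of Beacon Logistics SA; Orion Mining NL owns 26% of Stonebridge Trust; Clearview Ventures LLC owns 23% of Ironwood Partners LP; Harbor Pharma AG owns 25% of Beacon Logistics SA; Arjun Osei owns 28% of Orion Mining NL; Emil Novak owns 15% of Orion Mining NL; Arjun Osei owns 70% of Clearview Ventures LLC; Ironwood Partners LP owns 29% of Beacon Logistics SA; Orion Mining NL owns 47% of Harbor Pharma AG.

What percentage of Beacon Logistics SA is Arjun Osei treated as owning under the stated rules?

By parent–child attribution (R3), Arjun Osei is treated as also owning Callum Osei's interest in Clearview Ventures LLC, giving 70% + 12% = 82%.
By parent–child attribution (R3), Arjun Osei is treated as also owning Callum Osei's interest in Orion Mining NL, giving 28% + 29% = 57%.
By parent–child attribution (R3), Arjun Osei is treated as owning Callum Osei's 10% interest in Beacon Logistics SA.
Chain via Clearview Ventures LLC → Ironwood Partners LP (R2): 82% × 23% × 29% = 5.4694% of Beacon Logistics SA.
Chain via Orion Mining NL → Harbor Pharma AG (R2): 57% × 47% × 25% = 6.6975% of Beacon Logistics SA.
Direct interest in Beacon Logistics SA: 10%.
Aggregating (R1): 5.4694% + 6.6975% + 10% = 22.1669%.

22.1669%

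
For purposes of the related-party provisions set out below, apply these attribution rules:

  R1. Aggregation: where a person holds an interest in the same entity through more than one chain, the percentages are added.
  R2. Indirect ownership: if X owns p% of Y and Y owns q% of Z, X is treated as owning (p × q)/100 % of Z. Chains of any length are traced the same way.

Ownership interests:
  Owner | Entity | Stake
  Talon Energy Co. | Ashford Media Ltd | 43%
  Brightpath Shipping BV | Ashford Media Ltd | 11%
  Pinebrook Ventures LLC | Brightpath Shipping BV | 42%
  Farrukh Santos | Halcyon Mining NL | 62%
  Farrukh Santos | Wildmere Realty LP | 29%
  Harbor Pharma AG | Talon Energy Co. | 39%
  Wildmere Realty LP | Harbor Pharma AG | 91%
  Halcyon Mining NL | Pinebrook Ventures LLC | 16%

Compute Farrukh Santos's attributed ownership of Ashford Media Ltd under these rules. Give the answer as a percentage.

Chain via Halcyon Mining NL → Pinebrook Ventures LLC → Brightpath Shipping BV (R2): 62% × 16% × 42% × 11% = 0.458304% of Ashford Media Ltd.
Chain via Wildmere Realty LP → Harbor Pharma AG → Talon Energy Co. (R2): 29% × 91% × 39% × 43% = 4.425603% of Ashford Media Ltd.
Aggregating (R1): 0.458304% + 4.425603% = 4.883907%.

4.883907%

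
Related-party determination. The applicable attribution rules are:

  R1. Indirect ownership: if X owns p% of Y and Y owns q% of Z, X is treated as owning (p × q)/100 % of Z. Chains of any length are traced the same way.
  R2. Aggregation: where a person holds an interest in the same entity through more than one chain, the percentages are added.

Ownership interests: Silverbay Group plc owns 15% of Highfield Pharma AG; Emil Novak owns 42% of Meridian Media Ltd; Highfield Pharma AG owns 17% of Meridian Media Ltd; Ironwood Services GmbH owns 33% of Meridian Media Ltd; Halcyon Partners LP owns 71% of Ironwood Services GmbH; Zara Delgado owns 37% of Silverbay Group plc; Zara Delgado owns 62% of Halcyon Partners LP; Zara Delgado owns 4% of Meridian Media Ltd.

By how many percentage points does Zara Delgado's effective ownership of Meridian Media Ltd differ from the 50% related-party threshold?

Chain via Halcyon Partners LP → Ironwood Services GmbH (R1): 62% × 71% × 33% = 14.5266% of Meridian Media Ltd.
Chain via Silverbay Group plc → Highfield Pharma AG (R1): 37% × 15% × 17% = 0.9435% of Meridian Media Ltd.
Direct interest in Meridian Media Ltd: 4%.
Aggregating (R2): 14.5266% + 0.9435% + 4% = 19.4701%.
19.4701% falls short of the 50% threshold by 30.5299 percentage points.

30.5299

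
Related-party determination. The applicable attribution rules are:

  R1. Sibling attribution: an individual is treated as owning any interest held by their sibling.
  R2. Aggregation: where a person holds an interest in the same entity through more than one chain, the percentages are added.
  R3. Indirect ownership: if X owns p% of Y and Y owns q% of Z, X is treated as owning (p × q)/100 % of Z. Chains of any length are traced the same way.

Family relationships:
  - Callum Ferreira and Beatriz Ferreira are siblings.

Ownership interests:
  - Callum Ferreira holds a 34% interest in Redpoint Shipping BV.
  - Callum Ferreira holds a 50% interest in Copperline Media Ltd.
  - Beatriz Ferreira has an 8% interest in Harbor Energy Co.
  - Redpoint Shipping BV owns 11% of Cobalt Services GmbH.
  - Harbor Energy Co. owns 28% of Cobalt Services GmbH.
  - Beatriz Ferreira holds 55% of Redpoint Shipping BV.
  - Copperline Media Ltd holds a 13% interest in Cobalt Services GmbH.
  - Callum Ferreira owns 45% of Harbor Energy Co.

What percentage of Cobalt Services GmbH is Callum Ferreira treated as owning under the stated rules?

By sibling attribution (R1), Callum Ferreira is treated as also owning Beatriz Ferreira's interest in Redpoint Shipping BV, giving 34% + 55% = 89%.
By sibling attribution (R1), Callum Ferreira is treated as also owning Beatriz Ferreira's interest in Harbor Energy Co, giving 45% + 8% = 53%.
Chain via Redpoint Shipping BV (R3): 89% × 11% = 9.79% of Cobalt Services GmbH.
Chain via Copperline Media Ltd (R3): 50% × 13% = 6.5% of Cobalt Services GmbH.
Chain via Harbor Energy Co. (R3): 53% × 28% = 14.84% of Cobalt Services GmbH.
Aggregating (R2): 9.79% + 6.5% + 14.84% = 31.13%.

31.13%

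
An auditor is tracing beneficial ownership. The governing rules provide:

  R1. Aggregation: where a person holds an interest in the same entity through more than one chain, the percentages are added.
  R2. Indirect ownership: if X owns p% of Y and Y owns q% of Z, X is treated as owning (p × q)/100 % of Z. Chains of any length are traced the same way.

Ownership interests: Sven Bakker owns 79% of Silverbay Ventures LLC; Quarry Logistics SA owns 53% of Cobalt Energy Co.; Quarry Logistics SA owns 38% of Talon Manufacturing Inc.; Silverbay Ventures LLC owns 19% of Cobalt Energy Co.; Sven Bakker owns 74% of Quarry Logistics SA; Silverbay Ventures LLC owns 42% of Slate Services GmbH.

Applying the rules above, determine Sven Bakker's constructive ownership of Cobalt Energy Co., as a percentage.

54.23%

Chain via Quarry Logistics SA (R2): 74% × 53% = 39.22% of Cobalt Energy Co.
Chain via Silverbay Ventures LLC (R2): 79% × 19% = 15.01% of Cobalt Energy Co.
Aggregating (R1): 39.22% + 15.01% = 54.23%.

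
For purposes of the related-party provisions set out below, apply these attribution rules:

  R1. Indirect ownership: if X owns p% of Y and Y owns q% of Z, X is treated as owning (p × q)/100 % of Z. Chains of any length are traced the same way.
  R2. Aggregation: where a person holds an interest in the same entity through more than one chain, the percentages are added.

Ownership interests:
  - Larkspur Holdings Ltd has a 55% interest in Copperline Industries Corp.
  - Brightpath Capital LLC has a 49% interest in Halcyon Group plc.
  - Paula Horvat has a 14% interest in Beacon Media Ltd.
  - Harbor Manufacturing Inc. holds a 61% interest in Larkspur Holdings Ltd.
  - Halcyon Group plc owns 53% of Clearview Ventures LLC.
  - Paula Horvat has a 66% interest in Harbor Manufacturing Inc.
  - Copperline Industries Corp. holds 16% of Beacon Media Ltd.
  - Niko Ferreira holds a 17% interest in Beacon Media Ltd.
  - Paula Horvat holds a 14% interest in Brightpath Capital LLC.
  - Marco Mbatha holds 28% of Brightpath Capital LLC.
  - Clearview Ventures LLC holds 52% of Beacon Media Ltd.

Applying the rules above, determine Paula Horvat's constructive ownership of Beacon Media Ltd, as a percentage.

Chain via Brightpath Capital LLC → Halcyon Group plc → Clearview Ventures LLC (R1): 14% × 49% × 53% × 52% = 1.890616% of Beacon Media Ltd.
Chain via Harbor Manufacturing Inc. → Larkspur Holdings Ltd → Copperline Industries Corp. (R1): 66% × 61% × 55% × 16% = 3.54288% of Beacon Media Ltd.
Direct interest in Beacon Media Ltd: 14%.
Aggregating (R2): 1.890616% + 3.54288% + 14% = 19.433496%.

19.433496%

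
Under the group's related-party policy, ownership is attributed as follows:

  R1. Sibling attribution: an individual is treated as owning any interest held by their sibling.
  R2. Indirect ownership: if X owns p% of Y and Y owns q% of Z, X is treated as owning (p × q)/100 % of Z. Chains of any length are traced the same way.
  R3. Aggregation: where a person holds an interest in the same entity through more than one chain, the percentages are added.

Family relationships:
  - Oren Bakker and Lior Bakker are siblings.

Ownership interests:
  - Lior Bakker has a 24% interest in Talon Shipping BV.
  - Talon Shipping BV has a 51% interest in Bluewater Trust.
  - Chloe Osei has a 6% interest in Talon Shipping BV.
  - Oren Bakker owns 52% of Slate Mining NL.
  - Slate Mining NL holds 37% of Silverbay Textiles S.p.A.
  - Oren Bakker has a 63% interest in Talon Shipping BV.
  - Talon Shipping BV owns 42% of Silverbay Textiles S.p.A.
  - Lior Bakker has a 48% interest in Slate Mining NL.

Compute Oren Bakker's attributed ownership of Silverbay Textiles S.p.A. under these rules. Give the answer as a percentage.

73.54%

By sibling attribution (R1), Oren Bakker is treated as also owning Lior Bakker's interest in Slate Mining NL, giving 52% + 48% = 100%.
By sibling attribution (R1), Oren Bakker is treated as also owning Lior Bakker's interest in Talon Shipping BV, giving 63% + 24% = 87%.
Chain via Slate Mining NL (R2): 100% × 37% = 37% of Silverbay Textiles S.p.A.
Chain via Talon Shipping BV (R2): 87% × 42% = 36.54% of Silverbay Textiles S.p.A.
Aggregating (R3): 37% + 36.54% = 73.54%.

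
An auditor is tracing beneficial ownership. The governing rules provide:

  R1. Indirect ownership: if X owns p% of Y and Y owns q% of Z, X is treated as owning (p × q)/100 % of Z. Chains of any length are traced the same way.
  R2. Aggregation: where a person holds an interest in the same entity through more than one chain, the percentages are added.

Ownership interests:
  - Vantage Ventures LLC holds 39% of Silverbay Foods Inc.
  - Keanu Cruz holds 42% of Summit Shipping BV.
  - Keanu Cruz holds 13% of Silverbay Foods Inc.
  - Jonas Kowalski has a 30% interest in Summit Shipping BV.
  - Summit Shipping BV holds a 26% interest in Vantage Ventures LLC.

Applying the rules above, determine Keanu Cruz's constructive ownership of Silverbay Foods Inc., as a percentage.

Chain via Summit Shipping BV → Vantage Ventures LLC (R1): 42% × 26% × 39% = 4.2588% of Silverbay Foods Inc.
Direct interest in Silverbay Foods Inc: 13%.
Aggregating (R2): 4.2588% + 13% = 17.2588%.

17.2588%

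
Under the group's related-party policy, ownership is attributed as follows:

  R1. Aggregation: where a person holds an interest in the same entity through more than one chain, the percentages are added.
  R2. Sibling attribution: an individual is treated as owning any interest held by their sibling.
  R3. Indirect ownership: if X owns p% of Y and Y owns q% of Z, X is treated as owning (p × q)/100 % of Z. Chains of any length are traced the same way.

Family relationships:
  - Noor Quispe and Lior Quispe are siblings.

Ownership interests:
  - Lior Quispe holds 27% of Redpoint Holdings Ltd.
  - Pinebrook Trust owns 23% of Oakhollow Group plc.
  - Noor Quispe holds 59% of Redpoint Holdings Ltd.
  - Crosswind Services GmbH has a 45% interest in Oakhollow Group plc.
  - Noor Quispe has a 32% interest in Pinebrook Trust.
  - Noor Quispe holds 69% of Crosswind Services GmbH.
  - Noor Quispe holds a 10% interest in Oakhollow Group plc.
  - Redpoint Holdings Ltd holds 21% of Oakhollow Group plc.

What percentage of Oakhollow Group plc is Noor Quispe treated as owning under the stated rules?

66.47%

By sibling attribution (R2), Noor Quispe is treated as also owning Lior Quispe's interest in Redpoint Holdings Ltd, giving 59% + 27% = 86%.
Chain via Redpoint Holdings Ltd (R3): 86% × 21% = 18.06% of Oakhollow Group plc.
Chain via Pinebrook Trust (R3): 32% × 23% = 7.36% of Oakhollow Group plc.
Chain via Crosswind Services GmbH (R3): 69% × 45% = 31.05% of Oakhollow Group plc.
Direct interest in Oakhollow Group plc: 10%.
Aggregating (R1): 18.06% + 7.36% + 31.05% + 10% = 66.47%.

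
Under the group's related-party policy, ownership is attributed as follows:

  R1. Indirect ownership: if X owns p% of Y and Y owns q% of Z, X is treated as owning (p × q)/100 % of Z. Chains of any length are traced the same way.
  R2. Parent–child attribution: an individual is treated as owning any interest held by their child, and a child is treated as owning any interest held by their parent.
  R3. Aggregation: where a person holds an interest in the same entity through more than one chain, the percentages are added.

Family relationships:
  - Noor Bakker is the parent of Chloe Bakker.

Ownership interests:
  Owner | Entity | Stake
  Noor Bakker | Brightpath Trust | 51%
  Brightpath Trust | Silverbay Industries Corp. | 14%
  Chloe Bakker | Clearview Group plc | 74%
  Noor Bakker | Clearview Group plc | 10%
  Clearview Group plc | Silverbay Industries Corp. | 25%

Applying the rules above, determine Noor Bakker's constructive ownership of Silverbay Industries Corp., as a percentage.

By parent–child attribution (R2), Noor Bakker is treated as also owning Chloe Bakker's interest in Clearview Group plc, giving 10% + 74% = 84%.
Chain via Brightpath Trust (R1): 51% × 14% = 7.14% of Silverbay Industries Corp.
Chain via Clearview Group plc (R1): 84% × 25% = 21% of Silverbay Industries Corp.
Aggregating (R3): 7.14% + 21% = 28.14%.

28.14%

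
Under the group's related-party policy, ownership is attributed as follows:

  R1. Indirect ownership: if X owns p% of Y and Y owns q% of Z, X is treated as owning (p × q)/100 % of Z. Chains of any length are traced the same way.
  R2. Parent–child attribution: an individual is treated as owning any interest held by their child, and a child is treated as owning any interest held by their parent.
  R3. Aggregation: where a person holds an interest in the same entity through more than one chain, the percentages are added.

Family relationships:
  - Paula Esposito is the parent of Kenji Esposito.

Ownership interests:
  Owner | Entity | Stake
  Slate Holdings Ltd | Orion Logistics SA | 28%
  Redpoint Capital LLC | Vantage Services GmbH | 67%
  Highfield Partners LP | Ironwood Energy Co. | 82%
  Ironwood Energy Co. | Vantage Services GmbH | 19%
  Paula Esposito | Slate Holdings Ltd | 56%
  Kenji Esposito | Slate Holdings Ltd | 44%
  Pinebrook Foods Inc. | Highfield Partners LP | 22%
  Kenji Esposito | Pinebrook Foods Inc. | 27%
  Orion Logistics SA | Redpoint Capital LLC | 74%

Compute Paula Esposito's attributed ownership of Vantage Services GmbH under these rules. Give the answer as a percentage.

By parent–child attribution (R2), Paula Esposito is treated as also owning Kenji Esposito's interest in Slate Holdings Ltd, giving 56% + 44% = 100%.
By parent–child attribution (R2), Paula Esposito is treated as owning Kenji Esposito's 27% interest in Pinebrook Foods Inc.
Chain via Slate Holdings Ltd → Orion Logistics SA → Redpoint Capital LLC (R1): 100% × 28% × 74% × 67% = 13.8824% of Vantage Services GmbH.
Chain via Pinebrook Foods Inc. → Highfield Partners LP → Ironwood Energy Co. (R1): 27% × 22% × 82% × 19% = 0.925452% of Vantage Services GmbH.
Aggregating (R3): 13.8824% + 0.925452% = 14.807852%.

14.807852%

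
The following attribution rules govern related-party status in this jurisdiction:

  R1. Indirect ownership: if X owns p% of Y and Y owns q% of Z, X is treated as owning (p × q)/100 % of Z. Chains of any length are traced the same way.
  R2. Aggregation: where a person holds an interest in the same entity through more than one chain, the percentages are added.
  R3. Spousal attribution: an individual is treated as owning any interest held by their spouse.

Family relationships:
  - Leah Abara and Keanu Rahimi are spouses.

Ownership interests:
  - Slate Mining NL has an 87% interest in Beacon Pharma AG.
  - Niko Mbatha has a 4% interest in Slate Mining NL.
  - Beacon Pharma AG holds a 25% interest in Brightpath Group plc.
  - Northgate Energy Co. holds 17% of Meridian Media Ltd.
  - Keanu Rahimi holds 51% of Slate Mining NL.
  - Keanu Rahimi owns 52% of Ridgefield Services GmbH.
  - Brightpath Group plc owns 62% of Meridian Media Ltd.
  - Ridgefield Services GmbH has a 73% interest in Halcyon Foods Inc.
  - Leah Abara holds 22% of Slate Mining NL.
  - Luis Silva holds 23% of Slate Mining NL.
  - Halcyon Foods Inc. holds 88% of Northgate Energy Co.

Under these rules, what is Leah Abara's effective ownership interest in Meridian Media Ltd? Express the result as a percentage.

15.522866%

By spousal attribution (R3), Leah Abara is treated as also owning Keanu Rahimi's interest in Slate Mining NL, giving 22% + 51% = 73%.
By spousal attribution (R3), Leah Abara is treated as owning Keanu Rahimi's 52% interest in Ridgefield Services GmbH.
Chain via Slate Mining NL → Beacon Pharma AG → Brightpath Group plc (R1): 73% × 87% × 25% × 62% = 9.84405% of Meridian Media Ltd.
Chain via Ridgefield Services GmbH → Halcyon Foods Inc. → Northgate Energy Co. (R1): 52% × 73% × 88% × 17% = 5.678816% of Meridian Media Ltd.
Aggregating (R2): 9.84405% + 5.678816% = 15.522866%.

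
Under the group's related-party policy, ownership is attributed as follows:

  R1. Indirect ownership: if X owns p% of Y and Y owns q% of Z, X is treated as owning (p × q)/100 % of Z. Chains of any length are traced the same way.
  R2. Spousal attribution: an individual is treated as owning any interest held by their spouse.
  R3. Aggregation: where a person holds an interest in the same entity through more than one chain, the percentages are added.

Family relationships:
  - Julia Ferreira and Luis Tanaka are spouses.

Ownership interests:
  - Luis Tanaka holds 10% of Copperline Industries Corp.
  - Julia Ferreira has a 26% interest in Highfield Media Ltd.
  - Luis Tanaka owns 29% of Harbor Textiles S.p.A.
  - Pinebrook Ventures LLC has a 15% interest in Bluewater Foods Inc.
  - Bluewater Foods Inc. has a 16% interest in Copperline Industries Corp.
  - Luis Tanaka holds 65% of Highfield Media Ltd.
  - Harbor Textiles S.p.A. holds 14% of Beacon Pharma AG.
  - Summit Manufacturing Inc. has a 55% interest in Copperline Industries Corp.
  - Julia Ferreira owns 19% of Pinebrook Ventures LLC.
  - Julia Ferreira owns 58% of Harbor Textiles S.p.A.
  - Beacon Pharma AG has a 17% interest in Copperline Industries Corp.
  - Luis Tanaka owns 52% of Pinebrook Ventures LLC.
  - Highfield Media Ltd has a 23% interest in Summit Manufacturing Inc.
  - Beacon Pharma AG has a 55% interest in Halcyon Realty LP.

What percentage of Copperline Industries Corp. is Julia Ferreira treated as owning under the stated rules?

By spousal attribution (R2), Julia Ferreira is treated as also owning Luis Tanaka's interest in Harbor Textiles S.p.A, giving 58% + 29% = 87%.
By spousal attribution (R2), Julia Ferreira is treated as also owning Luis Tanaka's interest in Pinebrook Ventures LLC, giving 19% + 52% = 71%.
By spousal attribution (R2), Julia Ferreira is treated as also owning Luis Tanaka's interest in Highfield Media Ltd, giving 26% + 65% = 91%.
By spousal attribution (R2), Julia Ferreira is treated as owning Luis Tanaka's 10% interest in Copperline Industries Corp.
Chain via Harbor Textiles S.p.A. → Beacon Pharma AG (R1): 87% × 14% × 17% = 2.0706% of Copperline Industries Corp.
Chain via Pinebrook Ventures LLC → Bluewater Foods Inc. (R1): 71% × 15% × 16% = 1.704% of Copperline Industries Corp.
Chain via Highfield Media Ltd → Summit Manufacturing Inc. (R1): 91% × 23% × 55% = 11.5115% of Copperline Industries Corp.
Direct interest in Copperline Industries Corp: 10%.
Aggregating (R3): 2.0706% + 1.704% + 11.5115% + 10% = 25.2861%.

25.2861%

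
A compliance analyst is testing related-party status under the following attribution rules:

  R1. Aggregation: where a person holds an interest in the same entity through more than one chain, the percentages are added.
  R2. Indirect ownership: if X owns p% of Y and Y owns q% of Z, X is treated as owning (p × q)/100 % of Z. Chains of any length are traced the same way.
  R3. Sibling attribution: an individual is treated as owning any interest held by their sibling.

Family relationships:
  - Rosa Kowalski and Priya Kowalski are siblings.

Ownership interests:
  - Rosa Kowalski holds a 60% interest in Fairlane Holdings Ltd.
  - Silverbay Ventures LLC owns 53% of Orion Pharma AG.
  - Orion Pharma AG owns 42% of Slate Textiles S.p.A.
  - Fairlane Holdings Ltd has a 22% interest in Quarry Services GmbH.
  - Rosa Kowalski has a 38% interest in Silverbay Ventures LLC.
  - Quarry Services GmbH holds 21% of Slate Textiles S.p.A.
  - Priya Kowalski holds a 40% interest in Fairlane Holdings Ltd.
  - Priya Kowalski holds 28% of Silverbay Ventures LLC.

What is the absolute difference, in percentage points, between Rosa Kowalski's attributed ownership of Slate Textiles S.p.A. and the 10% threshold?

9.3116

By sibling attribution (R3), Rosa Kowalski is treated as also owning Priya Kowalski's interest in Fairlane Holdings Ltd, giving 60% + 40% = 100%.
By sibling attribution (R3), Rosa Kowalski is treated as also owning Priya Kowalski's interest in Silverbay Ventures LLC, giving 38% + 28% = 66%.
Chain via Fairlane Holdings Ltd → Quarry Services GmbH (R2): 100% × 22% × 21% = 4.62% of Slate Textiles S.p.A.
Chain via Silverbay Ventures LLC → Orion Pharma AG (R2): 66% × 53% × 42% = 14.6916% of Slate Textiles S.p.A.
Aggregating (R1): 4.62% + 14.6916% = 19.3116%.
19.3116% exceeds the 10% threshold by 9.3116 percentage points.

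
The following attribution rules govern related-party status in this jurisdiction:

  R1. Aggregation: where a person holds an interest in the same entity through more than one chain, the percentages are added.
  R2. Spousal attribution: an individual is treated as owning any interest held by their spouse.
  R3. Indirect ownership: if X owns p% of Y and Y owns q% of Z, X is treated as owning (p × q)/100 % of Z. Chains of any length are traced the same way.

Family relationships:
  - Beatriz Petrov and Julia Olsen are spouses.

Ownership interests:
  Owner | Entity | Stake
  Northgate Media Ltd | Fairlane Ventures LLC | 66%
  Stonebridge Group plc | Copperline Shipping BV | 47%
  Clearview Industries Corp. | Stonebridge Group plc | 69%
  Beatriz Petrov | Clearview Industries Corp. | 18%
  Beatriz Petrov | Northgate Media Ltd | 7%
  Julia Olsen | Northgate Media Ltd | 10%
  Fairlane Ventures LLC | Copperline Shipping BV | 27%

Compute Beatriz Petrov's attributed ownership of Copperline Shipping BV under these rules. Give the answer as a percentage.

8.8668%

By spousal attribution (R2), Beatriz Petrov is treated as also owning Julia Olsen's interest in Northgate Media Ltd, giving 7% + 10% = 17%.
Chain via Clearview Industries Corp. → Stonebridge Group plc (R3): 18% × 69% × 47% = 5.8374% of Copperline Shipping BV.
Chain via Northgate Media Ltd → Fairlane Ventures LLC (R3): 17% × 66% × 27% = 3.0294% of Copperline Shipping BV.
Aggregating (R1): 5.8374% + 3.0294% = 8.8668%.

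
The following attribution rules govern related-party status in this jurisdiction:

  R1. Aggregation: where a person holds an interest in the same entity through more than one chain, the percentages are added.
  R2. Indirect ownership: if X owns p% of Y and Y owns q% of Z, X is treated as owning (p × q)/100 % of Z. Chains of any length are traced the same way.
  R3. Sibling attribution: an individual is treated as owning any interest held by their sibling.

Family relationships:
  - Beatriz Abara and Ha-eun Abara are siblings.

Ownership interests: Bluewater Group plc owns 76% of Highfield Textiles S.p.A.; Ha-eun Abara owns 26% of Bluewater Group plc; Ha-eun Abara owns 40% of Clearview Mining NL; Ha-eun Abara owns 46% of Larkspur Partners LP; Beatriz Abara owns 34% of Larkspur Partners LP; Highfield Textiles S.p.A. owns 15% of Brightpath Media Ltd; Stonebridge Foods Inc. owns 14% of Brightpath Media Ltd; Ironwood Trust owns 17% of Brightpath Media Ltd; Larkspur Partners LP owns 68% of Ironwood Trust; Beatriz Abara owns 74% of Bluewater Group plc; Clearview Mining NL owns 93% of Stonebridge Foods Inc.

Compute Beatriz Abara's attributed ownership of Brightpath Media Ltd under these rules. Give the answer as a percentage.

25.856%

By sibling attribution (R3), Beatriz Abara is treated as also owning Ha-eun Abara's interest in Larkspur Partners LP, giving 34% + 46% = 80%.
By sibling attribution (R3), Beatriz Abara is treated as also owning Ha-eun Abara's interest in Bluewater Group plc, giving 74% + 26% = 100%.
By sibling attribution (R3), Beatriz Abara is treated as owning Ha-eun Abara's 40% interest in Clearview Mining NL.
Chain via Larkspur Partners LP → Ironwood Trust (R2): 80% × 68% × 17% = 9.248% of Brightpath Media Ltd.
Chain via Bluewater Group plc → Highfield Textiles S.p.A. (R2): 100% × 76% × 15% = 11.4% of Brightpath Media Ltd.
Chain via Clearview Mining NL → Stonebridge Foods Inc. (R2): 40% × 93% × 14% = 5.208% of Brightpath Media Ltd.
Aggregating (R1): 9.248% + 11.4% + 5.208% = 25.856%.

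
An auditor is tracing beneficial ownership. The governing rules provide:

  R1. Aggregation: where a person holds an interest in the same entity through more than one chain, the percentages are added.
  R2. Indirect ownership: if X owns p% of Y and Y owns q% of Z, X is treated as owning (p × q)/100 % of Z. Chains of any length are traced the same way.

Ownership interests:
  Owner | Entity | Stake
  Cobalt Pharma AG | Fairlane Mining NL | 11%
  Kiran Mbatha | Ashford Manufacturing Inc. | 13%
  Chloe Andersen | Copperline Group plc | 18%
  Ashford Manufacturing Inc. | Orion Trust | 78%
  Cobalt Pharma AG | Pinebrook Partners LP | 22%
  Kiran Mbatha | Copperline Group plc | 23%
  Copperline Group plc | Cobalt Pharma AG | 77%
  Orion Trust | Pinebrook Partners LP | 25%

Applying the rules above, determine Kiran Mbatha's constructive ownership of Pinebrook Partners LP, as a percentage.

Chain via Copperline Group plc → Cobalt Pharma AG (R2): 23% × 77% × 22% = 3.8962% of Pinebrook Partners LP.
Chain via Ashford Manufacturing Inc. → Orion Trust (R2): 13% × 78% × 25% = 2.535% of Pinebrook Partners LP.
Aggregating (R1): 3.8962% + 2.535% = 6.4312%.

6.4312%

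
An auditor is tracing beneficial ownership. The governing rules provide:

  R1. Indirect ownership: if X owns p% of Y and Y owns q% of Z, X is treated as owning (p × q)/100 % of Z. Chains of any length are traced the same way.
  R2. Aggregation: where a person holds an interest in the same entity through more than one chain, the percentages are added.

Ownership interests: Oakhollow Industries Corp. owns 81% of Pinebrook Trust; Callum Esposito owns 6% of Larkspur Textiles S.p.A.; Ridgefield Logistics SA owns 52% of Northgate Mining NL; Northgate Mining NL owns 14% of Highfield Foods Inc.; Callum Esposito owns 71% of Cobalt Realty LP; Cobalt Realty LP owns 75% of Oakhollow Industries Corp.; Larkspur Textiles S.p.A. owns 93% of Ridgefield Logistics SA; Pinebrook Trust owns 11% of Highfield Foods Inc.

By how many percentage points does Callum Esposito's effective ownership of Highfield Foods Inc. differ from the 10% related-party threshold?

Chain via Larkspur Textiles S.p.A. → Ridgefield Logistics SA → Northgate Mining NL (R1): 6% × 93% × 52% × 14% = 0.406224% of Highfield Foods Inc.
Chain via Cobalt Realty LP → Oakhollow Industries Corp. → Pinebrook Trust (R1): 71% × 75% × 81% × 11% = 4.744575% of Highfield Foods Inc.
Aggregating (R2): 0.406224% + 4.744575% = 5.150799%.
5.150799% falls short of the 10% threshold by 4.849201 percentage points.

4.849201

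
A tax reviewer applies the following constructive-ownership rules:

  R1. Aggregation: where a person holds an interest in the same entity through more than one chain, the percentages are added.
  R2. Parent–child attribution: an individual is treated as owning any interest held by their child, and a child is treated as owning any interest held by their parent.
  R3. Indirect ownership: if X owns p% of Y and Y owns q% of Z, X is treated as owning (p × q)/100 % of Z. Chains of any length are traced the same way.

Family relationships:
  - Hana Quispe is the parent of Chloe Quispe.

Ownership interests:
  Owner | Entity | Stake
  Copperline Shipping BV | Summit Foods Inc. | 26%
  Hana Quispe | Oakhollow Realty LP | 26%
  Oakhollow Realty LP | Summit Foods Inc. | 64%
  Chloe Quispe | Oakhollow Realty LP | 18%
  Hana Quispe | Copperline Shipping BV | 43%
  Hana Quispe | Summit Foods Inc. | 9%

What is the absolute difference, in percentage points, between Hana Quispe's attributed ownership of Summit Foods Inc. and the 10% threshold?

By parent–child attribution (R2), Hana Quispe is treated as also owning Chloe Quispe's interest in Oakhollow Realty LP, giving 26% + 18% = 44%.
Chain via Copperline Shipping BV (R3): 43% × 26% = 11.18% of Summit Foods Inc.
Chain via Oakhollow Realty LP (R3): 44% × 64% = 28.16% of Summit Foods Inc.
Direct interest in Summit Foods Inc: 9%.
Aggregating (R1): 11.18% + 28.16% + 9% = 48.34%.
48.34% exceeds the 10% threshold by 38.34 percentage points.

38.34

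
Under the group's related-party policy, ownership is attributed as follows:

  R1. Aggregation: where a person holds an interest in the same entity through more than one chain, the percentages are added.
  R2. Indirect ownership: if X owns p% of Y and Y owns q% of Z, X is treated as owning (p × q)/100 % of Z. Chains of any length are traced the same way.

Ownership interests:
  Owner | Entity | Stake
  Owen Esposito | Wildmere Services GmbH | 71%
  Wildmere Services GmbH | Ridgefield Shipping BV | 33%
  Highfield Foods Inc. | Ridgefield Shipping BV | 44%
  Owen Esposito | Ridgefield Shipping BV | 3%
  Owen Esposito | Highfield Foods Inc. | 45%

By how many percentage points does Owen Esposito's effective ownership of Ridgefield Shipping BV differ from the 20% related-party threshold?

Chain via Wildmere Services GmbH (R2): 71% × 33% = 23.43% of Ridgefield Shipping BV.
Chain via Highfield Foods Inc. (R2): 45% × 44% = 19.8% of Ridgefield Shipping BV.
Direct interest in Ridgefield Shipping BV: 3%.
Aggregating (R1): 23.43% + 19.8% + 3% = 46.23%.
46.23% exceeds the 20% threshold by 26.23 percentage points.

26.23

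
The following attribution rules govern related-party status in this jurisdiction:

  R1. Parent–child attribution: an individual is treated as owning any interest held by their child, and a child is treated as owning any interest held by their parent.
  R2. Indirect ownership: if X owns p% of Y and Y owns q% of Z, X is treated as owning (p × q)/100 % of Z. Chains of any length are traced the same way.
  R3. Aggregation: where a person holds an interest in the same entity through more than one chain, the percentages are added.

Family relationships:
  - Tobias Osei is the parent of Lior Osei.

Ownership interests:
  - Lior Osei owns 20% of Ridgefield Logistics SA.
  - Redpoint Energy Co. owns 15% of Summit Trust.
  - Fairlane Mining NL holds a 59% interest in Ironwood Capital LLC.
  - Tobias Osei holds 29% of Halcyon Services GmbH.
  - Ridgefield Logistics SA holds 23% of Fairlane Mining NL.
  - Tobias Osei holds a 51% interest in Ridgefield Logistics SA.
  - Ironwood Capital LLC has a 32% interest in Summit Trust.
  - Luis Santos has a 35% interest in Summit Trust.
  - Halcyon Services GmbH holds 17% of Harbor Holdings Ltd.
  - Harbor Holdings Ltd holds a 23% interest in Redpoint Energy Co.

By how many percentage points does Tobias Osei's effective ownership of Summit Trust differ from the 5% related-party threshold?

By parent–child attribution (R1), Tobias Osei is treated as also owning Lior Osei's interest in Ridgefield Logistics SA, giving 51% + 20% = 71%.
Chain via Halcyon Services GmbH → Harbor Holdings Ltd → Redpoint Energy Co. (R2): 29% × 17% × 23% × 15% = 0.170085% of Summit Trust.
Chain via Ridgefield Logistics SA → Fairlane Mining NL → Ironwood Capital LLC (R2): 71% × 23% × 59% × 32% = 3.083104% of Summit Trust.
Aggregating (R3): 0.170085% + 3.083104% = 3.253189%.
3.253189% falls short of the 5% threshold by 1.746811 percentage points.

1.746811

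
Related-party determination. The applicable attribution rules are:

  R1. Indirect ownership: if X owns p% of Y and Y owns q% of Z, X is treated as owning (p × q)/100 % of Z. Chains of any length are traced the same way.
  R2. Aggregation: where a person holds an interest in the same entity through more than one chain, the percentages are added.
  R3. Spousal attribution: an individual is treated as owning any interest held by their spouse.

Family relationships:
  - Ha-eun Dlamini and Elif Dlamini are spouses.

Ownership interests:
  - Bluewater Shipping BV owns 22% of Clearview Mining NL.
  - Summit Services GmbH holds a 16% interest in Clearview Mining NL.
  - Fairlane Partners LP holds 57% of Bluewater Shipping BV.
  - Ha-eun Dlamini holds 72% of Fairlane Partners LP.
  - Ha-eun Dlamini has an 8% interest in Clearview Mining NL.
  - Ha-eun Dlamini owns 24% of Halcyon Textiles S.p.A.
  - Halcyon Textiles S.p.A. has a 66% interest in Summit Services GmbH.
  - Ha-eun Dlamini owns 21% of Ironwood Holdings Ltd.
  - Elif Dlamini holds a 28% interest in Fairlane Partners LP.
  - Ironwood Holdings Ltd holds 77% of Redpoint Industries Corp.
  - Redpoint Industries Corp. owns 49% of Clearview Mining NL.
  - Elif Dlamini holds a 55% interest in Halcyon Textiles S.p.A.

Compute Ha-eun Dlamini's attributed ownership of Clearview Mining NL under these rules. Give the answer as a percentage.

36.8057%

By spousal attribution (R3), Ha-eun Dlamini is treated as also owning Elif Dlamini's interest in Fairlane Partners LP, giving 72% + 28% = 100%.
By spousal attribution (R3), Ha-eun Dlamini is treated as also owning Elif Dlamini's interest in Halcyon Textiles S.p.A, giving 24% + 55% = 79%.
Chain via Fairlane Partners LP → Bluewater Shipping BV (R1): 100% × 57% × 22% = 12.54% of Clearview Mining NL.
Chain via Halcyon Textiles S.p.A. → Summit Services GmbH (R1): 79% × 66% × 16% = 8.3424% of Clearview Mining NL.
Chain via Ironwood Holdings Ltd → Redpoint Industries Corp. (R1): 21% × 77% × 49% = 7.9233% of Clearview Mining NL.
Direct interest in Clearview Mining NL: 8%.
Aggregating (R2): 12.54% + 8.3424% + 7.9233% + 8% = 36.8057%.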